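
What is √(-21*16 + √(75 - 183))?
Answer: √(-336 + 6*I*√3) ≈ 0.2834 + 18.332*I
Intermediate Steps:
√(-21*16 + √(75 - 183)) = √(-336 + √(-108)) = √(-336 + 6*I*√3)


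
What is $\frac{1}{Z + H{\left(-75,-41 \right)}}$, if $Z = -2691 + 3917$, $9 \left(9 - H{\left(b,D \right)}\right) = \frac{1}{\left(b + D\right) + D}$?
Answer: $\frac{1413}{1745056} \approx 0.00080972$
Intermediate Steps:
$H{\left(b,D \right)} = 9 - \frac{1}{9 \left(b + 2 D\right)}$ ($H{\left(b,D \right)} = 9 - \frac{1}{9 \left(\left(b + D\right) + D\right)} = 9 - \frac{1}{9 \left(\left(D + b\right) + D\right)} = 9 - \frac{1}{9 \left(b + 2 D\right)}$)
$Z = 1226$
$\frac{1}{Z + H{\left(-75,-41 \right)}} = \frac{1}{1226 + \frac{-1 + 81 \left(-75\right) + 162 \left(-41\right)}{9 \left(-75 + 2 \left(-41\right)\right)}} = \frac{1}{1226 + \frac{-1 - 6075 - 6642}{9 \left(-75 - 82\right)}} = \frac{1}{1226 + \frac{1}{9} \frac{1}{-157} \left(-12718\right)} = \frac{1}{1226 + \frac{1}{9} \left(- \frac{1}{157}\right) \left(-12718\right)} = \frac{1}{1226 + \frac{12718}{1413}} = \frac{1}{\frac{1745056}{1413}} = \frac{1413}{1745056}$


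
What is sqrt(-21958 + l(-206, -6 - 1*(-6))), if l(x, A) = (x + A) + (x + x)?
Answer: 4*I*sqrt(1411) ≈ 150.25*I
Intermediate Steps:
l(x, A) = A + 3*x (l(x, A) = (A + x) + 2*x = A + 3*x)
sqrt(-21958 + l(-206, -6 - 1*(-6))) = sqrt(-21958 + ((-6 - 1*(-6)) + 3*(-206))) = sqrt(-21958 + ((-6 + 6) - 618)) = sqrt(-21958 + (0 - 618)) = sqrt(-21958 - 618) = sqrt(-22576) = 4*I*sqrt(1411)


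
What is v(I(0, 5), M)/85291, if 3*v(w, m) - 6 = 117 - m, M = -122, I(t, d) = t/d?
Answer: 245/255873 ≈ 0.00095751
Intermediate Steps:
v(w, m) = 41 - m/3 (v(w, m) = 2 + (117 - m)/3 = 2 + (39 - m/3) = 41 - m/3)
v(I(0, 5), M)/85291 = (41 - ⅓*(-122))/85291 = (41 + 122/3)*(1/85291) = (245/3)*(1/85291) = 245/255873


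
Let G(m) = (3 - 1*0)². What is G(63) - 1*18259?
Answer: -18250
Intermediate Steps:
G(m) = 9 (G(m) = (3 + 0)² = 3² = 9)
G(63) - 1*18259 = 9 - 1*18259 = 9 - 18259 = -18250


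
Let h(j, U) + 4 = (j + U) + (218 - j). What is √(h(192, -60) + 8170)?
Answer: 2*√2081 ≈ 91.236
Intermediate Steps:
h(j, U) = 214 + U (h(j, U) = -4 + ((j + U) + (218 - j)) = -4 + ((U + j) + (218 - j)) = -4 + (218 + U) = 214 + U)
√(h(192, -60) + 8170) = √((214 - 60) + 8170) = √(154 + 8170) = √8324 = 2*√2081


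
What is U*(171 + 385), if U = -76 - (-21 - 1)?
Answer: -30024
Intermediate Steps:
U = -54 (U = -76 - 1*(-22) = -76 + 22 = -54)
U*(171 + 385) = -54*(171 + 385) = -54*556 = -30024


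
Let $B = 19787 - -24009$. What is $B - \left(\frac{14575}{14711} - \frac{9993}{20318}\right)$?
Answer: $\frac{13090391972181}{298898098} \approx 43796.0$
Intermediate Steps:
$B = 43796$ ($B = 19787 + 24009 = 43796$)
$B - \left(\frac{14575}{14711} - \frac{9993}{20318}\right) = 43796 - \left(\frac{14575}{14711} - \frac{9993}{20318}\right) = 43796 - \frac{149127827}{298898098} = \frac{13090391972181}{298898098}$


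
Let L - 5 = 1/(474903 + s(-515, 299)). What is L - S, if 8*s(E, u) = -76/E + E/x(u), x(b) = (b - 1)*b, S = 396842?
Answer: -69183376744661289499/174337011783247 ≈ -3.9684e+5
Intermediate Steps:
x(b) = b*(-1 + b) (x(b) = (-1 + b)*b = b*(-1 + b))
s(E, u) = -19/(2*E) + E/(8*u*(-1 + u)) (s(E, u) = (-76/E + E/((u*(-1 + u))))/8 = (-76/E + E*(1/(u*(-1 + u))))/8 = (-76/E + E/(u*(-1 + u)))/8 = -19/(2*E) + E/(8*u*(-1 + u)))
L = 871685426016475/174337011783247 (L = 5 + 1/(474903 + (⅛)*((-515)² - 76*299*(-1 + 299))/(-515*299*(-1 + 299))) = 5 + 1/(474903 + (⅛)*(-1/515)*(1/299)*(265225 - 76*299*298)/298) = 5 + 1/(474903 + (⅛)*(-1/515)*(1/299)*(1/298)*(265225 - 6771752)) = 5 + 1/(474903 + (⅛)*(-1/515)*(1/299)*(1/298)*(-6506527)) = 5 + 1/(474903 + 6506527/367100240) = 5 + 1/(174337011783247/367100240) = 5 + 367100240/174337011783247 = 871685426016475/174337011783247 ≈ 5.0000)
L - S = 871685426016475/174337011783247 - 1*396842 = 871685426016475/174337011783247 - 396842 = -69183376744661289499/174337011783247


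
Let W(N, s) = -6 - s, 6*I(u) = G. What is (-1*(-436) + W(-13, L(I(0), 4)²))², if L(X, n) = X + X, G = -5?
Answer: 14784025/81 ≈ 1.8252e+5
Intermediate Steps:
I(u) = -⅚ (I(u) = (⅙)*(-5) = -⅚)
L(X, n) = 2*X
(-1*(-436) + W(-13, L(I(0), 4)²))² = (-1*(-436) + (-6 - (2*(-⅚))²))² = (436 + (-6 - (-5/3)²))² = (436 + (-6 - 1*25/9))² = (436 + (-6 - 25/9))² = (436 - 79/9)² = (3845/9)² = 14784025/81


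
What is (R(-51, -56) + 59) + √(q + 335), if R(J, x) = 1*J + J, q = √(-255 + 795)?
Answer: -43 + √(335 + 6*√15) ≈ -24.073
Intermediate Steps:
q = 6*√15 (q = √540 = 6*√15 ≈ 23.238)
R(J, x) = 2*J (R(J, x) = J + J = 2*J)
(R(-51, -56) + 59) + √(q + 335) = (2*(-51) + 59) + √(6*√15 + 335) = (-102 + 59) + √(335 + 6*√15) = -43 + √(335 + 6*√15)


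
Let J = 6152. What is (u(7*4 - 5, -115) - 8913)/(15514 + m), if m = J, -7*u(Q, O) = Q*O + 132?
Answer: -4277/10833 ≈ -0.39481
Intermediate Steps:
u(Q, O) = -132/7 - O*Q/7 (u(Q, O) = -(Q*O + 132)/7 = -(O*Q + 132)/7 = -(132 + O*Q)/7 = -132/7 - O*Q/7)
m = 6152
(u(7*4 - 5, -115) - 8913)/(15514 + m) = ((-132/7 - ⅐*(-115)*(7*4 - 5)) - 8913)/(15514 + 6152) = ((-132/7 - ⅐*(-115)*(28 - 5)) - 8913)/21666 = ((-132/7 - ⅐*(-115)*23) - 8913)*(1/21666) = ((-132/7 + 2645/7) - 8913)*(1/21666) = (359 - 8913)*(1/21666) = -8554*1/21666 = -4277/10833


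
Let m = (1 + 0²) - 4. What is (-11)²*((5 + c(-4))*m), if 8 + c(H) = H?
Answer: 2541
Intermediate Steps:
c(H) = -8 + H
m = -3 (m = (1 + 0) - 4 = 1 - 4 = -3)
(-11)²*((5 + c(-4))*m) = (-11)²*((5 + (-8 - 4))*(-3)) = 121*((5 - 12)*(-3)) = 121*(-7*(-3)) = 121*21 = 2541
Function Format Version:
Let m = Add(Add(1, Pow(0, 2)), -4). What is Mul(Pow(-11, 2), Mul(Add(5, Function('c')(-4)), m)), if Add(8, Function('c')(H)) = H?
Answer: 2541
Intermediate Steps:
Function('c')(H) = Add(-8, H)
m = -3 (m = Add(Add(1, 0), -4) = Add(1, -4) = -3)
Mul(Pow(-11, 2), Mul(Add(5, Function('c')(-4)), m)) = Mul(Pow(-11, 2), Mul(Add(5, Add(-8, -4)), -3)) = Mul(121, Mul(Add(5, -12), -3)) = Mul(121, Mul(-7, -3)) = Mul(121, 21) = 2541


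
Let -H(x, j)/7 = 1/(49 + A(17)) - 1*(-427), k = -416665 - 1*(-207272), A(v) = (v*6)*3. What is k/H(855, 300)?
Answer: 74334515/1061102 ≈ 70.054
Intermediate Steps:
A(v) = 18*v (A(v) = (6*v)*3 = 18*v)
k = -209393 (k = -416665 + 207272 = -209393)
H(x, j) = -1061102/355 (H(x, j) = -7*(1/(49 + 18*17) - 1*(-427)) = -7*(1/(49 + 306) + 427) = -7*(1/355 + 427) = -7*151586/355 = -1061102/355)
k/H(855, 300) = -209393/(-1061102/355) = -209393*(-355/1061102) = 74334515/1061102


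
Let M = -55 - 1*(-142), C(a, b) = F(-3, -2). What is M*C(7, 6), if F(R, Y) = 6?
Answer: 522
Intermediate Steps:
C(a, b) = 6
M = 87 (M = -55 + 142 = 87)
M*C(7, 6) = 87*6 = 522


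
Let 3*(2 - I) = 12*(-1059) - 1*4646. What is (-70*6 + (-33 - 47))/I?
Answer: -75/868 ≈ -0.086406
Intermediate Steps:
I = 17360/3 (I = 2 - (12*(-1059) - 1*4646)/3 = 2 - (-12708 - 4646)/3 = 2 - ⅓*(-17354) = 2 + 17354/3 = 17360/3 ≈ 5786.7)
(-70*6 + (-33 - 47))/I = (-70*6 + (-33 - 47))/(17360/3) = (-420 - 80)*(3/17360) = -500*3/17360 = -75/868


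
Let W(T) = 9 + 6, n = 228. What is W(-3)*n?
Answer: 3420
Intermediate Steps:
W(T) = 15
W(-3)*n = 15*228 = 3420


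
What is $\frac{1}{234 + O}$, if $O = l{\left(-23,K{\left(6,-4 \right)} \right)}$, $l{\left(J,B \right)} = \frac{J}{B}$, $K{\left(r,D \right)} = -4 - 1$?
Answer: $\frac{5}{1193} \approx 0.0041911$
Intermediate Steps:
$K{\left(r,D \right)} = -5$ ($K{\left(r,D \right)} = -4 - 1 = -5$)
$O = \frac{23}{5}$ ($O = - \frac{23}{-5} = \left(-23\right) \left(- \frac{1}{5}\right) = \frac{23}{5} \approx 4.6$)
$\frac{1}{234 + O} = \frac{1}{234 + \frac{23}{5}} = \frac{1}{\frac{1193}{5}} = \frac{5}{1193}$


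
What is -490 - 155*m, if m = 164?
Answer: -25910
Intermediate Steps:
-490 - 155*m = -490 - 155*164 = -490 - 25420 = -25910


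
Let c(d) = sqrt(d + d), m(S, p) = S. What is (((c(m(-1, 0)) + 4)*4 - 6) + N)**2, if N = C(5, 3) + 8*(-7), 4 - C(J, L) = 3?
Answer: 1993 - 360*I*sqrt(2) ≈ 1993.0 - 509.12*I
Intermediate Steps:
C(J, L) = 1 (C(J, L) = 4 - 1*3 = 4 - 3 = 1)
c(d) = sqrt(2)*sqrt(d) (c(d) = sqrt(2*d) = sqrt(2)*sqrt(d))
N = -55 (N = 1 + 8*(-7) = 1 - 56 = -55)
(((c(m(-1, 0)) + 4)*4 - 6) + N)**2 = (((sqrt(2)*sqrt(-1) + 4)*4 - 6) - 55)**2 = (((sqrt(2)*I + 4)*4 - 6) - 55)**2 = (((I*sqrt(2) + 4)*4 - 6) - 55)**2 = (((4 + I*sqrt(2))*4 - 6) - 55)**2 = (((16 + 4*I*sqrt(2)) - 6) - 55)**2 = ((10 + 4*I*sqrt(2)) - 55)**2 = (-45 + 4*I*sqrt(2))**2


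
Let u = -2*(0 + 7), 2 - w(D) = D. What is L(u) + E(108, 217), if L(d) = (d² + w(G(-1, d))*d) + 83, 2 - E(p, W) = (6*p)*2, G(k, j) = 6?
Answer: -959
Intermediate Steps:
w(D) = 2 - D
E(p, W) = 2 - 12*p (E(p, W) = 2 - 6*p*2 = 2 - 12*p)
u = -14 (u = -2*7 = -14)
L(d) = 83 + d² - 4*d (L(d) = (d² + (2 - 1*6)*d) + 83 = (d² + (2 - 6)*d) + 83 = (d² - 4*d) + 83 = 83 + d² - 4*d)
L(u) + E(108, 217) = (83 + (-14)² - 4*(-14)) + (2 - 12*108) = (83 + 196 + 56) + (2 - 1296) = 335 - 1294 = -959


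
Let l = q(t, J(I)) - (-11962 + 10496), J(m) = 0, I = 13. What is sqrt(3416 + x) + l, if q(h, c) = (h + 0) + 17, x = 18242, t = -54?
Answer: 1429 + 7*sqrt(442) ≈ 1576.2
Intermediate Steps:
q(h, c) = 17 + h (q(h, c) = h + 17 = 17 + h)
l = 1429 (l = (17 - 54) - (-11962 + 10496) = -37 - 1*(-1466) = -37 + 1466 = 1429)
sqrt(3416 + x) + l = sqrt(3416 + 18242) + 1429 = sqrt(21658) + 1429 = 7*sqrt(442) + 1429 = 1429 + 7*sqrt(442)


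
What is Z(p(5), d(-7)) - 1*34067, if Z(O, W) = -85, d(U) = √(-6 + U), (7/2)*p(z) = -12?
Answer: -34152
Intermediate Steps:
p(z) = -24/7 (p(z) = (2/7)*(-12) = -24/7)
Z(p(5), d(-7)) - 1*34067 = -85 - 1*34067 = -85 - 34067 = -34152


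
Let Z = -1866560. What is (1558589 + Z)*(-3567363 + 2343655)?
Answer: 376866576468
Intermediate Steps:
(1558589 + Z)*(-3567363 + 2343655) = (1558589 - 1866560)*(-3567363 + 2343655) = -307971*(-1223708) = 376866576468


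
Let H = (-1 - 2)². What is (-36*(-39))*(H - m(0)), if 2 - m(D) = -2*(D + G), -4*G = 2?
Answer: 11232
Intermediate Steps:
G = -½ (G = -¼*2 = -½ ≈ -0.50000)
m(D) = 1 + 2*D (m(D) = 2 - (-2)*(D - ½) = 2 - (-2)*(-½ + D) = 2 - (1 - 2*D) = 2 + (-1 + 2*D) = 1 + 2*D)
H = 9 (H = (-3)² = 9)
(-36*(-39))*(H - m(0)) = (-36*(-39))*(9 - (1 + 2*0)) = 1404*(9 - (1 + 0)) = 1404*(9 - 1*1) = 1404*(9 - 1) = 1404*8 = 11232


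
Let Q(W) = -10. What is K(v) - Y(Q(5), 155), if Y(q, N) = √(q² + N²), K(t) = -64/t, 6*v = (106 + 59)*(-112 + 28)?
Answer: 32/1155 - 5*√965 ≈ -155.29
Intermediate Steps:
v = -2310 (v = ((106 + 59)*(-112 + 28))/6 = (165*(-84))/6 = (⅙)*(-13860) = -2310)
Y(q, N) = √(N² + q²)
K(v) - Y(Q(5), 155) = -64/(-2310) - √(155² + (-10)²) = -64*(-1/2310) - √(24025 + 100) = 32/1155 - √24125 = 32/1155 - 5*√965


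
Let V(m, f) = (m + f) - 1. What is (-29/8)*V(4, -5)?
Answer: 29/4 ≈ 7.2500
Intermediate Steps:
V(m, f) = -1 + f + m (V(m, f) = (f + m) - 1 = -1 + f + m)
(-29/8)*V(4, -5) = (-29/8)*(-1 - 5 + 4) = -29*⅛*(-2) = -29/8*(-2) = 29/4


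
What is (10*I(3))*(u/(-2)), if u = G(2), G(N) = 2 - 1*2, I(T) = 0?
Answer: 0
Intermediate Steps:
G(N) = 0 (G(N) = 2 - 2 = 0)
u = 0
(10*I(3))*(u/(-2)) = (10*0)*(0/(-2)) = 0*(0*(-½)) = 0*0 = 0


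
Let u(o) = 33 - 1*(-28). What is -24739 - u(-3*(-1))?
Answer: -24800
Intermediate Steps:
u(o) = 61 (u(o) = 33 + 28 = 61)
-24739 - u(-3*(-1)) = -24739 - 1*61 = -24739 - 61 = -24800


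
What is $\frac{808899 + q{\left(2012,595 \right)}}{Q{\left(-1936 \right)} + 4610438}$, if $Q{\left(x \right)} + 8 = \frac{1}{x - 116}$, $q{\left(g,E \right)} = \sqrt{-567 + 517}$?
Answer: $\frac{127681596}{727738643} + \frac{10260 i \sqrt{2}}{9460602359} \approx 0.17545 + 1.5337 \cdot 10^{-6} i$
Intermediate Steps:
$q{\left(g,E \right)} = 5 i \sqrt{2}$ ($q{\left(g,E \right)} = \sqrt{-50} = 5 i \sqrt{2}$)
$Q{\left(x \right)} = -8 + \frac{1}{-116 + x}$ ($Q{\left(x \right)} = -8 + \frac{1}{x - 116} = -8 + \frac{1}{-116 + x}$)
$\frac{808899 + q{\left(2012,595 \right)}}{Q{\left(-1936 \right)} + 4610438} = \frac{808899 + 5 i \sqrt{2}}{\frac{929 - -15488}{-116 - 1936} + 4610438} = \frac{808899 + 5 i \sqrt{2}}{\frac{929 + 15488}{-2052} + 4610438} = \frac{808899 + 5 i \sqrt{2}}{\left(- \frac{1}{2052}\right) 16417 + 4610438} = \frac{808899 + 5 i \sqrt{2}}{- \frac{16417}{2052} + 4610438} = \frac{808899 + 5 i \sqrt{2}}{\frac{9460602359}{2052}} = \left(808899 + 5 i \sqrt{2}\right) \frac{2052}{9460602359} = \frac{127681596}{727738643} + \frac{10260 i \sqrt{2}}{9460602359}$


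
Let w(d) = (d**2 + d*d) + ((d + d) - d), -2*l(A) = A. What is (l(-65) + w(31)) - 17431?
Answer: -30891/2 ≈ -15446.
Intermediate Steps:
l(A) = -A/2
w(d) = d + 2*d**2 (w(d) = (d**2 + d**2) + (2*d - d) = 2*d**2 + d = d + 2*d**2)
(l(-65) + w(31)) - 17431 = (-1/2*(-65) + 31*(1 + 2*31)) - 17431 = (65/2 + 31*(1 + 62)) - 17431 = (65/2 + 31*63) - 17431 = (65/2 + 1953) - 17431 = 3971/2 - 17431 = -30891/2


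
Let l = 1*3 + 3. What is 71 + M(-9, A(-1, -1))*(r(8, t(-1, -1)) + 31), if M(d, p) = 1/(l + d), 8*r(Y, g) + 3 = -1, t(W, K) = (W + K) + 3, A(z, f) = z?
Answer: 365/6 ≈ 60.833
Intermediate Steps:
t(W, K) = 3 + K + W (t(W, K) = (K + W) + 3 = 3 + K + W)
r(Y, g) = -½ (r(Y, g) = -3/8 + (⅛)*(-1) = -3/8 - ⅛ = -½)
l = 6 (l = 3 + 3 = 6)
M(d, p) = 1/(6 + d)
71 + M(-9, A(-1, -1))*(r(8, t(-1, -1)) + 31) = 71 + (-½ + 31)/(6 - 9) = 71 + (61/2)/(-3) = 71 - ⅓*61/2 = 71 - 61/6 = 365/6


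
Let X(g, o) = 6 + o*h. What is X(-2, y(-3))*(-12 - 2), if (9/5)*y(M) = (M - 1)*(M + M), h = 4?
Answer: -2492/3 ≈ -830.67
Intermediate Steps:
y(M) = 10*M*(-1 + M)/9 (y(M) = 5*((M - 1)*(M + M))/9 = 5*((-1 + M)*(2*M))/9 = 5*(2*M*(-1 + M))/9 = 10*M*(-1 + M)/9)
X(g, o) = 6 + 4*o (X(g, o) = 6 + o*4 = 6 + 4*o)
X(-2, y(-3))*(-12 - 2) = (6 + 4*((10/9)*(-3)*(-1 - 3)))*(-12 - 2) = (6 + 4*((10/9)*(-3)*(-4)))*(-14) = (6 + 4*(40/3))*(-14) = (6 + 160/3)*(-14) = (178/3)*(-14) = -2492/3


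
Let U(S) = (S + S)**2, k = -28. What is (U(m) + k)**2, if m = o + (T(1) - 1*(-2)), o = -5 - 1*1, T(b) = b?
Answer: 64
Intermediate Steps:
o = -6 (o = -5 - 1 = -6)
m = -3 (m = -6 + (1 - 1*(-2)) = -6 + (1 + 2) = -6 + 3 = -3)
U(S) = 4*S**2 (U(S) = (2*S)**2 = 4*S**2)
(U(m) + k)**2 = (4*(-3)**2 - 28)**2 = (4*9 - 28)**2 = (36 - 28)**2 = 8**2 = 64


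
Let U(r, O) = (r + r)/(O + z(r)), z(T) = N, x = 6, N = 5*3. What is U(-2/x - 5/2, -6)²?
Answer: 289/729 ≈ 0.39643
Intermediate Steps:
N = 15
z(T) = 15
U(r, O) = 2*r/(15 + O) (U(r, O) = (r + r)/(O + 15) = (2*r)/(15 + O) = 2*r/(15 + O))
U(-2/x - 5/2, -6)² = (2*(-2/6 - 5/2)/(15 - 6))² = (2*(-2*⅙ - 5*½)/9)² = (2*(-⅓ - 5/2)*(⅑))² = (2*(-17/6)*(⅑))² = (-17/27)² = 289/729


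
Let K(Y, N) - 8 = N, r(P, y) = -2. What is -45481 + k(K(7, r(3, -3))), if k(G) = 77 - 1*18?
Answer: -45422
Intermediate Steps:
K(Y, N) = 8 + N
k(G) = 59 (k(G) = 77 - 18 = 59)
-45481 + k(K(7, r(3, -3))) = -45481 + 59 = -45422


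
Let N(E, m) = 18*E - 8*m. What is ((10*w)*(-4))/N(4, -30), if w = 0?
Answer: 0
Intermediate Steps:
N(E, m) = -8*m + 18*E
((10*w)*(-4))/N(4, -30) = ((10*0)*(-4))/(-8*(-30) + 18*4) = (0*(-4))/(240 + 72) = 0/312 = 0*(1/312) = 0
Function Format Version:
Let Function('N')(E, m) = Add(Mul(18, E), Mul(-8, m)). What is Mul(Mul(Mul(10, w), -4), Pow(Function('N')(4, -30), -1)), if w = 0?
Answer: 0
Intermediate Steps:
Function('N')(E, m) = Add(Mul(-8, m), Mul(18, E))
Mul(Mul(Mul(10, w), -4), Pow(Function('N')(4, -30), -1)) = Mul(Mul(Mul(10, 0), -4), Pow(Add(Mul(-8, -30), Mul(18, 4)), -1)) = Mul(Mul(0, -4), Pow(Add(240, 72), -1)) = Mul(0, Pow(312, -1)) = Mul(0, Rational(1, 312)) = 0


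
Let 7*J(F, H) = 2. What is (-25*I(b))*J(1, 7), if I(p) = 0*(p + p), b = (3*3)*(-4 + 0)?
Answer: 0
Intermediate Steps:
J(F, H) = 2/7 (J(F, H) = (⅐)*2 = 2/7)
b = -36 (b = 9*(-4) = -36)
I(p) = 0 (I(p) = 0*(2*p) = 0)
(-25*I(b))*J(1, 7) = -25*0*(2/7) = 0*(2/7) = 0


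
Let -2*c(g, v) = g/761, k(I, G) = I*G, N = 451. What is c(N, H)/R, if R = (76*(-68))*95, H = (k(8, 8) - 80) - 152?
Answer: 451/747241120 ≈ 6.0355e-7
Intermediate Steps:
k(I, G) = G*I
H = -168 (H = (8*8 - 80) - 152 = (64 - 80) - 152 = -16 - 152 = -168)
c(g, v) = -g/1522 (c(g, v) = -g/(2*761) = -g/1522)
R = -490960 (R = -5168*95 = -490960)
c(N, H)/R = -1/1522*451/(-490960) = -451/1522*(-1/490960) = 451/747241120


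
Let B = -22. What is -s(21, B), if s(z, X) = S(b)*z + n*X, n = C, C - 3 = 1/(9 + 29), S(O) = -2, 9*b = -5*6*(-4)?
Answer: 2063/19 ≈ 108.58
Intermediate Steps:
b = 40/3 (b = (-5*6*(-4))/9 = (-30*(-4))/9 = (1/9)*120 = 40/3 ≈ 13.333)
C = 115/38 (C = 3 + 1/(9 + 29) = 3 + 1/38 = 115/38 ≈ 3.0263)
n = 115/38 ≈ 3.0263
s(z, X) = -2*z + 115*X/38
-s(21, B) = -(-2*21 + (115/38)*(-22)) = -(-42 - 1265/19) = -1*(-2063/19) = 2063/19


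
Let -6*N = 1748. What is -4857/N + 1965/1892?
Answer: 14642871/826804 ≈ 17.710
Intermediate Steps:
N = -874/3 (N = -1/6*1748 = -874/3 ≈ -291.33)
-4857/N + 1965/1892 = -4857/(-874/3) + 1965/1892 = -4857*(-3/874) + 1965*(1/1892) = 14571/874 + 1965/1892 = 14642871/826804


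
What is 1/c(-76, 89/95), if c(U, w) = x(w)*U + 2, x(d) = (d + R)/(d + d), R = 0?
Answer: -1/36 ≈ -0.027778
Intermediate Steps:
x(d) = ½ (x(d) = (d + 0)/(d + d) = d/((2*d)) = d*(1/(2*d)) = ½)
c(U, w) = 2 + U/2 (c(U, w) = U/2 + 2 = 2 + U/2)
1/c(-76, 89/95) = 1/(2 + (½)*(-76)) = 1/(2 - 38) = 1/(-36) = -1/36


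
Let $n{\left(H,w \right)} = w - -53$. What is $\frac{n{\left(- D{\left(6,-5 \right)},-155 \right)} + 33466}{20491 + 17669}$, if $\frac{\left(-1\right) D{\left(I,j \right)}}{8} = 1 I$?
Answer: $\frac{8341}{9540} \approx 0.87432$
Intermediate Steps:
$D{\left(I,j \right)} = - 8 I$ ($D{\left(I,j \right)} = - 8 \cdot 1 I = - 8 I$)
$n{\left(H,w \right)} = 53 + w$ ($n{\left(H,w \right)} = w + 53 = 53 + w$)
$\frac{n{\left(- D{\left(6,-5 \right)},-155 \right)} + 33466}{20491 + 17669} = \frac{\left(53 - 155\right) + 33466}{20491 + 17669} = \frac{-102 + 33466}{38160} = 33364 \cdot \frac{1}{38160} = \frac{8341}{9540}$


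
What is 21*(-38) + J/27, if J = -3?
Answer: -7183/9 ≈ -798.11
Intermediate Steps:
21*(-38) + J/27 = 21*(-38) - 3/27 = -798 - 3*1/27 = -798 - ⅑ = -7183/9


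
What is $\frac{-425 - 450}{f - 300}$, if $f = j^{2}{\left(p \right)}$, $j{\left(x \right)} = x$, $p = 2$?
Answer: $\frac{875}{296} \approx 2.9561$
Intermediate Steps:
$f = 4$ ($f = 2^{2} = 4$)
$\frac{-425 - 450}{f - 300} = \frac{-425 - 450}{4 - 300} = - \frac{875}{-296} = \left(-875\right) \left(- \frac{1}{296}\right) = \frac{875}{296}$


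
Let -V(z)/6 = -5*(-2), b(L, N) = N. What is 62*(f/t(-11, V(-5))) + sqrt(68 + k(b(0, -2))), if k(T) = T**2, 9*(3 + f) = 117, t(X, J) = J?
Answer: -31/3 + 6*sqrt(2) ≈ -1.8481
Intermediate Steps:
V(z) = -60 (V(z) = -(-30)*(-2) = -6*10 = -60)
f = 10 (f = -3 + (1/9)*117 = -3 + 13 = 10)
62*(f/t(-11, V(-5))) + sqrt(68 + k(b(0, -2))) = 62*(10/(-60)) + sqrt(68 + (-2)**2) = 62*(10*(-1/60)) + sqrt(68 + 4) = 62*(-1/6) + sqrt(72) = -31/3 + 6*sqrt(2)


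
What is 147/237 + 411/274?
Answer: 335/158 ≈ 2.1203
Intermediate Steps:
147/237 + 411/274 = 147*(1/237) + 411*(1/274) = 49/79 + 3/2 = 335/158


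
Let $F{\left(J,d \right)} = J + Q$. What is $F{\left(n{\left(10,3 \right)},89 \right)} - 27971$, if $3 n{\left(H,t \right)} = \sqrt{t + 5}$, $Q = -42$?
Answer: $-28013 + \frac{2 \sqrt{2}}{3} \approx -28012.0$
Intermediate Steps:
$n{\left(H,t \right)} = \frac{\sqrt{5 + t}}{3}$ ($n{\left(H,t \right)} = \frac{\sqrt{t + 5}}{3} = \frac{\sqrt{5 + t}}{3}$)
$F{\left(J,d \right)} = -42 + J$ ($F{\left(J,d \right)} = J - 42 = -42 + J$)
$F{\left(n{\left(10,3 \right)},89 \right)} - 27971 = \left(-42 + \frac{\sqrt{5 + 3}}{3}\right) - 27971 = \left(-42 + \frac{\sqrt{8}}{3}\right) - 27971 = \left(-42 + \frac{2 \sqrt{2}}{3}\right) - 27971 = -28013 + \frac{2 \sqrt{2}}{3}$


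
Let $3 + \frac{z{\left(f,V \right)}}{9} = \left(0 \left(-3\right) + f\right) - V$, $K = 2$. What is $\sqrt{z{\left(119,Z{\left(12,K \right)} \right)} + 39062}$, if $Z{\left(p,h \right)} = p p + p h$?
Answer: $\sqrt{38594} \approx 196.45$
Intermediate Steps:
$Z{\left(p,h \right)} = p^{2} + h p$
$z{\left(f,V \right)} = -27 - 9 V + 9 f$ ($z{\left(f,V \right)} = -27 + 9 \left(\left(0 \left(-3\right) + f\right) - V\right) = -27 + 9 \left(\left(0 + f\right) - V\right) = -27 + 9 \left(f - V\right) = -27 - \left(- 9 f + 9 V\right) = -27 - 9 V + 9 f$)
$\sqrt{z{\left(119,Z{\left(12,K \right)} \right)} + 39062} = \sqrt{\left(-27 - 9 \cdot 12 \left(2 + 12\right) + 9 \cdot 119\right) + 39062} = \sqrt{\left(-27 - 9 \cdot 12 \cdot 14 + 1071\right) + 39062} = \sqrt{\left(-27 - 1512 + 1071\right) + 39062} = \sqrt{-468 + 39062} = \sqrt{38594}$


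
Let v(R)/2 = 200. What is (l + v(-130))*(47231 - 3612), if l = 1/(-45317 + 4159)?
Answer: 718108277181/41158 ≈ 1.7448e+7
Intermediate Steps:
v(R) = 400 (v(R) = 2*200 = 400)
l = -1/41158 (l = 1/(-41158) = -1/41158 ≈ -2.4297e-5)
(l + v(-130))*(47231 - 3612) = (-1/41158 + 400)*(47231 - 3612) = (16463199/41158)*43619 = 718108277181/41158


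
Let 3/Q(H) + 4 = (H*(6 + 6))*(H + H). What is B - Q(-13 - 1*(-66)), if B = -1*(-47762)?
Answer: 3219731941/67412 ≈ 47762.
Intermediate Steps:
Q(H) = 3/(-4 + 24*H²) (Q(H) = 3/(-4 + (H*(6 + 6))*(H + H)) = 3/(-4 + (H*12)*(2*H)) = 3/(-4 + (12*H)*(2*H)) = 3/(-4 + 24*H²))
B = 47762
B - Q(-13 - 1*(-66)) = 47762 - 3/(4*(-1 + 6*(-13 - 1*(-66))²)) = 47762 - 3/(4*(-1 + 6*(-13 + 66)²)) = 47762 - 3/(4*(-1 + 6*53²)) = 47762 - 3/(4*(-1 + 6*2809)) = 47762 - 3/(4*(-1 + 16854)) = 47762 - 3/(4*16853) = 47762 - 1*3/67412 = 47762 - 3/67412 = 3219731941/67412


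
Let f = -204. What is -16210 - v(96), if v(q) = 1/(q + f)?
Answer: -1750679/108 ≈ -16210.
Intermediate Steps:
v(q) = 1/(-204 + q) (v(q) = 1/(q - 204) = 1/(-204 + q))
-16210 - v(96) = -16210 - 1/(-204 + 96) = -16210 - 1/(-108) = -16210 - 1*(-1/108) = -16210 + 1/108 = -1750679/108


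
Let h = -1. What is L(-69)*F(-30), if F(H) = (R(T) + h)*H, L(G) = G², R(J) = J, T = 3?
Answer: -285660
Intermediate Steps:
F(H) = 2*H (F(H) = (3 - 1)*H = 2*H)
L(-69)*F(-30) = (-69)²*(2*(-30)) = 4761*(-60) = -285660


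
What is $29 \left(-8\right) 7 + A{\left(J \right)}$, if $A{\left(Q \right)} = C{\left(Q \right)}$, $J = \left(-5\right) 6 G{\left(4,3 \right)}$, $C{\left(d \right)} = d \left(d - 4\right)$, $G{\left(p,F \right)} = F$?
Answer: $6836$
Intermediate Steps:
$C{\left(d \right)} = d \left(-4 + d\right)$
$J = -90$ ($J = \left(-5\right) 6 \cdot 3 = \left(-30\right) 3 = -90$)
$A{\left(Q \right)} = Q \left(-4 + Q\right)$
$29 \left(-8\right) 7 + A{\left(J \right)} = 29 \left(-8\right) 7 - 90 \left(-4 - 90\right) = \left(-232\right) 7 - -8460 = -1624 + 8460 = 6836$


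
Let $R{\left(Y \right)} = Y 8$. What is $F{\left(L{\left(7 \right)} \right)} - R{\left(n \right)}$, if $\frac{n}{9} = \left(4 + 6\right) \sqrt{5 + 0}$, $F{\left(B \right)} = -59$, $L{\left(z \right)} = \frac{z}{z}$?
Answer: $-59 - 720 \sqrt{5} \approx -1669.0$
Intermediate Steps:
$L{\left(z \right)} = 1$
$n = 90 \sqrt{5}$ ($n = 9 \left(4 + 6\right) \sqrt{5 + 0} = 9 \cdot 10 \sqrt{5} = 90 \sqrt{5} \approx 201.25$)
$R{\left(Y \right)} = 8 Y$
$F{\left(L{\left(7 \right)} \right)} - R{\left(n \right)} = -59 - 8 \cdot 90 \sqrt{5} = -59 - 720 \sqrt{5}$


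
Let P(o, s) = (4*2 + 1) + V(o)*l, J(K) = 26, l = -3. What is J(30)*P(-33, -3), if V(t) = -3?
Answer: 468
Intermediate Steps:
P(o, s) = 18 (P(o, s) = (4*2 + 1) - 3*(-3) = (8 + 1) + 9 = 9 + 9 = 18)
J(30)*P(-33, -3) = 26*18 = 468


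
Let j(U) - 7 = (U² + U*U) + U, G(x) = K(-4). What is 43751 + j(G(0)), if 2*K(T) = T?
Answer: 43764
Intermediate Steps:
K(T) = T/2
G(x) = -2 (G(x) = (½)*(-4) = -2)
j(U) = 7 + U + 2*U² (j(U) = 7 + ((U² + U*U) + U) = 7 + ((U² + U²) + U) = 7 + (2*U² + U) = 7 + (U + 2*U²) = 7 + U + 2*U²)
43751 + j(G(0)) = 43751 + (7 - 2 + 2*(-2)²) = 43751 + (7 - 2 + 2*4) = 43751 + (7 - 2 + 8) = 43751 + 13 = 43764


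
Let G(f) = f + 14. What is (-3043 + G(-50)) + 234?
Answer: -2845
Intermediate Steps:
G(f) = 14 + f
(-3043 + G(-50)) + 234 = (-3043 + (14 - 50)) + 234 = (-3043 - 36) + 234 = -3079 + 234 = -2845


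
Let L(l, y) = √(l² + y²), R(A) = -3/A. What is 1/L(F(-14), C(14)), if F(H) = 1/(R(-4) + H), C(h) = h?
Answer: 53*√137645/275290 ≈ 0.071428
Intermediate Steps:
F(H) = 1/(¾ + H) (F(H) = 1/(-3/(-4) + H) = 1/(-3*(-¼) + H) = 1/(¾ + H))
1/L(F(-14), C(14)) = 1/(√((4/(3 + 4*(-14)))² + 14²)) = 1/(√((4/(3 - 56))² + 196)) = 1/(√((4/(-53))² + 196)) = 1/(√((4*(-1/53))² + 196)) = 1/(√((-4/53)² + 196)) = 1/(√(16/2809 + 196)) = 1/(√(550580/2809)) = 1/(2*√137645/53) = 53*√137645/275290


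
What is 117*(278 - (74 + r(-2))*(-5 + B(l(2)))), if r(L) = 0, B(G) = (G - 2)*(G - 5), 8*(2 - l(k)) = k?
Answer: 550251/8 ≈ 68781.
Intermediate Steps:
l(k) = 2 - k/8
B(G) = (-5 + G)*(-2 + G) (B(G) = (-2 + G)*(-5 + G) = (-5 + G)*(-2 + G))
117*(278 - (74 + r(-2))*(-5 + B(l(2)))) = 117*(278 - (74 + 0)*(-5 + (10 + (2 - 1/8*2)**2 - 7*(2 - 1/8*2)))) = 117*(278 - 74*(-5 + (10 + (2 - 1/4)**2 - 7*(2 - 1/4)))) = 117*(278 - 74*(-5 + (10 + (7/4)**2 - 7*7/4))) = 117*(278 - 74*(-5 + (10 + 49/16 - 49/4))) = 117*(278 - 74*(-5 + 13/16)) = 117*(278 - 74*(-67)/16) = 117*(278 - 1*(-2479/8)) = 117*(278 + 2479/8) = 117*(4703/8) = 550251/8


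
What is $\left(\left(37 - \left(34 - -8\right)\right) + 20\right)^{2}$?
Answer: $225$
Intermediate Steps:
$\left(\left(37 - \left(34 - -8\right)\right) + 20\right)^{2} = \left(\left(37 - \left(34 + 8\right)\right) + 20\right)^{2} = \left(\left(37 - 42\right) + 20\right)^{2} = \left(-5 + 20\right)^{2} = 15^{2} = 225$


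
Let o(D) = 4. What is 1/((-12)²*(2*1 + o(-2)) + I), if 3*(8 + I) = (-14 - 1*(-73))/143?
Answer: 429/367283 ≈ 0.0011680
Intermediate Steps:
I = -3373/429 (I = -8 + ((-14 - 1*(-73))/143)/3 = -8 + ((-14 + 73)*(1/143))/3 = -8 + (59*(1/143))/3 = -8 + (⅓)*(59/143) = -8 + 59/429 = -3373/429 ≈ -7.8625)
1/((-12)²*(2*1 + o(-2)) + I) = 1/((-12)²*(2*1 + 4) - 3373/429) = 1/(144*(2 + 4) - 3373/429) = 1/(144*6 - 3373/429) = 1/(864 - 3373/429) = 1/(367283/429) = 429/367283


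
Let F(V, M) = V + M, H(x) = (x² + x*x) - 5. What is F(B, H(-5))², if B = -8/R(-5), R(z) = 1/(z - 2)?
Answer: 10201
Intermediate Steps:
R(z) = 1/(-2 + z)
H(x) = -5 + 2*x² (H(x) = (x² + x²) - 5 = 2*x² - 5 = -5 + 2*x²)
B = 56 (B = -8/(1/(-2 - 5)) = -8/(1/(-7)) = -8/(-⅐) = -8*(-7) = 56)
F(V, M) = M + V
F(B, H(-5))² = ((-5 + 2*(-5)²) + 56)² = ((-5 + 2*25) + 56)² = ((-5 + 50) + 56)² = (45 + 56)² = 101² = 10201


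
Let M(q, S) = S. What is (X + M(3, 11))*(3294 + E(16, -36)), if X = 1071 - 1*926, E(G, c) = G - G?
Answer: 513864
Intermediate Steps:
E(G, c) = 0
X = 145 (X = 1071 - 926 = 145)
(X + M(3, 11))*(3294 + E(16, -36)) = (145 + 11)*(3294 + 0) = 156*3294 = 513864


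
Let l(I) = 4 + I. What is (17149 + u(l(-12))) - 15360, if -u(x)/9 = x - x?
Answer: 1789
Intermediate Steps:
u(x) = 0 (u(x) = -9*(x - x) = -9*0 = 0)
(17149 + u(l(-12))) - 15360 = (17149 + 0) - 15360 = 17149 - 15360 = 1789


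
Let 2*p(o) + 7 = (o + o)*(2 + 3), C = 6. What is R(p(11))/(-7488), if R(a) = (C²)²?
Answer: -9/52 ≈ -0.17308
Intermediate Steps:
p(o) = -7/2 + 5*o (p(o) = -7/2 + ((o + o)*(2 + 3))/2 = -7/2 + ((2*o)*5)/2 = -7/2 + (10*o)/2 = -7/2 + 5*o)
R(a) = 1296 (R(a) = (6²)² = 36² = 1296)
R(p(11))/(-7488) = 1296/(-7488) = 1296*(-1/7488) = -9/52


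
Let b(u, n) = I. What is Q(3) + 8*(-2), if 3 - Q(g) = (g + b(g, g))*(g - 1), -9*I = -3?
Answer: -59/3 ≈ -19.667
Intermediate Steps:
I = ⅓ (I = -⅑*(-3) = ⅓ ≈ 0.33333)
b(u, n) = ⅓
Q(g) = 3 - (-1 + g)*(⅓ + g) (Q(g) = 3 - (g + ⅓)*(g - 1) = 3 - (⅓ + g)*(-1 + g) = 3 - (-1 + g)*(⅓ + g))
Q(3) + 8*(-2) = (10/3 - 1*3² + (⅔)*3) + 8*(-2) = (10/3 - 1*9 + 2) - 16 = (10/3 - 9 + 2) - 16 = -11/3 - 16 = -59/3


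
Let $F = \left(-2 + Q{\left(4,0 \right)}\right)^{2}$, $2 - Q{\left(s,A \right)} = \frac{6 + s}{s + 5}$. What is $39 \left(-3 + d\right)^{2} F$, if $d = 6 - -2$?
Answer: $\frac{32500}{27} \approx 1203.7$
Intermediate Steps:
$Q{\left(s,A \right)} = 2 - \frac{6 + s}{5 + s}$ ($Q{\left(s,A \right)} = 2 - \frac{6 + s}{s + 5} = 2 - \frac{6 + s}{5 + s}$)
$d = 8$ ($d = 6 + 2 = 8$)
$F = \frac{100}{81}$ ($F = \left(-2 + \frac{4 + 4}{5 + 4}\right)^{2} = \left(-2 + \frac{1}{9} \cdot 8\right)^{2} = \left(-2 + \frac{8}{9}\right)^{2} = \left(- \frac{10}{9}\right)^{2} = \frac{100}{81} \approx 1.2346$)
$39 \left(-3 + d\right)^{2} F = 39 \left(-3 + 8\right)^{2} \cdot \frac{100}{81} = 39 \cdot 5^{2} \cdot \frac{100}{81} = 39 \cdot 25 \cdot \frac{100}{81} = 975 \cdot \frac{100}{81} = \frac{32500}{27}$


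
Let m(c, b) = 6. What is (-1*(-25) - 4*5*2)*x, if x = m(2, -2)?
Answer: -90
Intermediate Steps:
x = 6
(-1*(-25) - 4*5*2)*x = (-1*(-25) - 4*5*2)*6 = (25 - 20*2)*6 = (25 - 40)*6 = -15*6 = -90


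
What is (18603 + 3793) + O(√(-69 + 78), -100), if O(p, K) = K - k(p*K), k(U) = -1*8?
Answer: 22304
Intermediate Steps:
k(U) = -8
O(p, K) = 8 + K (O(p, K) = K - 1*(-8) = K + 8 = 8 + K)
(18603 + 3793) + O(√(-69 + 78), -100) = (18603 + 3793) + (8 - 100) = 22396 - 92 = 22304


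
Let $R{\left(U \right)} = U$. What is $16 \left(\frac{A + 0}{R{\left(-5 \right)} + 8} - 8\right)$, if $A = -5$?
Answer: $- \frac{464}{3} \approx -154.67$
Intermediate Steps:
$16 \left(\frac{A + 0}{R{\left(-5 \right)} + 8} - 8\right) = 16 \left(\frac{-5 + 0}{-5 + 8} - 8\right) = 16 \left(- \frac{5}{3} - 8\right) = 16 \left(- \frac{29}{3}\right) = - \frac{464}{3}$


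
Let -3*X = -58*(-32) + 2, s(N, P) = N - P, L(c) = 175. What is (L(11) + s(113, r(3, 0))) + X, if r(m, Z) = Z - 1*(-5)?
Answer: -1009/3 ≈ -336.33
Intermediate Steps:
r(m, Z) = 5 + Z (r(m, Z) = Z + 5 = 5 + Z)
X = -1858/3 (X = -(-58*(-32) + 2)/3 = -(1856 + 2)/3 = -1/3*1858 = -1858/3 ≈ -619.33)
(L(11) + s(113, r(3, 0))) + X = (175 + (113 - (5 + 0))) - 1858/3 = (175 + (113 - 1*5)) - 1858/3 = (175 + (113 - 5)) - 1858/3 = (175 + 108) - 1858/3 = 283 - 1858/3 = -1009/3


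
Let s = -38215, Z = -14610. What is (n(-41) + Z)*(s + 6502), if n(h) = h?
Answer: 464627163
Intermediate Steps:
(n(-41) + Z)*(s + 6502) = (-41 - 14610)*(-38215 + 6502) = -14651*(-31713) = 464627163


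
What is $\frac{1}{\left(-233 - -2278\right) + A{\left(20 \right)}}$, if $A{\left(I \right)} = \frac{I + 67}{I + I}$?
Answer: $\frac{40}{81887} \approx 0.00048848$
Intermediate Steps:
$A{\left(I \right)} = \frac{67 + I}{2 I}$
$\frac{1}{\left(-233 - -2278\right) + A{\left(20 \right)}} = \frac{1}{\left(-233 - -2278\right) + \frac{67 + 20}{2 \cdot 20}} = \frac{1}{\left(-233 + 2278\right) + \frac{1}{2} \cdot \frac{1}{20} \cdot 87} = \frac{1}{2045 + \frac{87}{40}} = \frac{1}{\frac{81887}{40}} = \frac{40}{81887}$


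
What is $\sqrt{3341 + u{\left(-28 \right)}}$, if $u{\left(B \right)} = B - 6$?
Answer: $\sqrt{3307} \approx 57.507$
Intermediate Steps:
$u{\left(B \right)} = -6 + B$
$\sqrt{3341 + u{\left(-28 \right)}} = \sqrt{3341 - 34} = \sqrt{3307}$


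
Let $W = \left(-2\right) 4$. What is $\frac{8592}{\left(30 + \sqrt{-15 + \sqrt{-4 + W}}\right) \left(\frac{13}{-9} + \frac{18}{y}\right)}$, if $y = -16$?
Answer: $- \frac{618624}{185 \left(30 + \sqrt{-15 + 2 i \sqrt{3}}\right)} \approx -108.07 + 13.838 i$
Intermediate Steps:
$W = -8$
$\frac{8592}{\left(30 + \sqrt{-15 + \sqrt{-4 + W}}\right) \left(\frac{13}{-9} + \frac{18}{y}\right)} = \frac{8592}{\left(30 + \sqrt{-15 + \sqrt{-4 - 8}}\right) \left(\frac{13}{-9} + \frac{18}{-16}\right)} = \frac{8592}{\left(30 + \sqrt{-15 + \sqrt{-12}}\right) \left(13 \left(- \frac{1}{9}\right) + 18 \left(- \frac{1}{16}\right)\right)} = \frac{8592}{\left(30 + \sqrt{-15 + 2 i \sqrt{3}}\right) \left(- \frac{13}{9} - \frac{9}{8}\right)} = \frac{8592}{\left(30 + \sqrt{-15 + 2 i \sqrt{3}}\right) \left(- \frac{185}{72}\right)} = \frac{8592}{- \frac{925}{12} - \frac{185 \sqrt{-15 + 2 i \sqrt{3}}}{72}}$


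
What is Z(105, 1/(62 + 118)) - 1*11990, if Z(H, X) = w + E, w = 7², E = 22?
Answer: -11919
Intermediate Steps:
w = 49
Z(H, X) = 71 (Z(H, X) = 49 + 22 = 71)
Z(105, 1/(62 + 118)) - 1*11990 = 71 - 1*11990 = 71 - 11990 = -11919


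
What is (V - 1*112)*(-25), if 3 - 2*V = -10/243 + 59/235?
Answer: 31580480/11421 ≈ 2765.1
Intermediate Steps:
V = 79664/57105 (V = 3/2 - (-10/243 + 59/235)/2 = 3/2 - 1/2*11987/57105 = 3/2 - 11987/114210 = 79664/57105 ≈ 1.3950)
(V - 1*112)*(-25) = (79664/57105 - 1*112)*(-25) = (79664/57105 - 112)*(-25) = -6316096/57105*(-25) = 31580480/11421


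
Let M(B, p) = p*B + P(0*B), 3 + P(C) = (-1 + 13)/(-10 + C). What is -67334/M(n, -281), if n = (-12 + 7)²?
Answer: 168335/17573 ≈ 9.5792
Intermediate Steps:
P(C) = -3 + 12/(-10 + C) (P(C) = -3 + (-1 + 13)/(-10 + C) = -3 + 12/(-10 + C))
n = 25 (n = (-5)² = 25)
M(B, p) = -21/5 + B*p (M(B, p) = p*B + 3*(14 - 0*B)/(-10 + 0*B) = B*p + 3*(14 - 1*0)/(-10 + 0) = B*p + 3*(14 + 0)/(-10) = B*p + 3*(-⅒)*14 = B*p - 21/5 = -21/5 + B*p)
-67334/M(n, -281) = -67334/(-21/5 + 25*(-281)) = -67334/(-21/5 - 7025) = -67334/(-35146/5) = -67334*(-5/35146) = 168335/17573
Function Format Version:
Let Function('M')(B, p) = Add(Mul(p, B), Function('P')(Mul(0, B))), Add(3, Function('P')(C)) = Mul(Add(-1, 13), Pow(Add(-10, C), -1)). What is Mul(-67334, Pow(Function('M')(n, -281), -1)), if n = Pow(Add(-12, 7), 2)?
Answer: Rational(168335, 17573) ≈ 9.5792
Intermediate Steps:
Function('P')(C) = Add(-3, Mul(12, Pow(Add(-10, C), -1))) (Function('P')(C) = Add(-3, Mul(Add(-1, 13), Pow(Add(-10, C), -1))) = Add(-3, Mul(12, Pow(Add(-10, C), -1))))
n = 25 (n = Pow(-5, 2) = 25)
Function('M')(B, p) = Add(Rational(-21, 5), Mul(B, p)) (Function('M')(B, p) = Add(Mul(p, B), Mul(3, Pow(Add(-10, Mul(0, B)), -1), Add(14, Mul(-1, Mul(0, B))))) = Add(Mul(B, p), Mul(3, Pow(Add(-10, 0), -1), Add(14, Mul(-1, 0)))) = Add(Mul(B, p), Mul(3, Pow(-10, -1), Add(14, 0))) = Add(Mul(B, p), Mul(3, Rational(-1, 10), 14)) = Add(Mul(B, p), Rational(-21, 5)) = Add(Rational(-21, 5), Mul(B, p)))
Mul(-67334, Pow(Function('M')(n, -281), -1)) = Mul(-67334, Pow(Add(Rational(-21, 5), Mul(25, -281)), -1)) = Mul(-67334, Pow(Add(Rational(-21, 5), -7025), -1)) = Mul(-67334, Pow(Rational(-35146, 5), -1)) = Mul(-67334, Rational(-5, 35146)) = Rational(168335, 17573)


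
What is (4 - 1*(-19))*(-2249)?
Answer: -51727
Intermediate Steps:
(4 - 1*(-19))*(-2249) = (4 + 19)*(-2249) = 23*(-2249) = -51727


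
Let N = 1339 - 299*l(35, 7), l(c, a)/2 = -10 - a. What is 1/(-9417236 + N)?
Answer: -1/9405731 ≈ -1.0632e-7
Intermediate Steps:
l(c, a) = -20 - 2*a (l(c, a) = 2*(-10 - a) = -20 - 2*a)
N = 11505 (N = 1339 - 299*(-20 - 2*7) = 1339 - 299*(-20 - 14) = 1339 - 299*(-34) = 1339 + 10166 = 11505)
1/(-9417236 + N) = 1/(-9417236 + 11505) = 1/(-9405731) = -1/9405731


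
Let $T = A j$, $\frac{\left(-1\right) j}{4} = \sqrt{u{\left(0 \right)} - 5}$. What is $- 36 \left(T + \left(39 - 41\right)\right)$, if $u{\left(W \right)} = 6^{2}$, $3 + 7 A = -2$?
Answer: $72 - \frac{720 \sqrt{31}}{7} \approx -500.68$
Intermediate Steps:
$A = - \frac{5}{7}$ ($A = - \frac{3}{7} + \frac{1}{7} \left(-2\right) = - \frac{3}{7} - \frac{2}{7} = - \frac{5}{7} \approx -0.71429$)
$u{\left(W \right)} = 36$
$j = - 4 \sqrt{31}$ ($j = - 4 \sqrt{36 - 5} = - 4 \sqrt{31} \approx -22.271$)
$T = \frac{20 \sqrt{31}}{7}$ ($T = - \frac{5 \left(- 4 \sqrt{31}\right)}{7} = \frac{20 \sqrt{31}}{7} \approx 15.908$)
$- 36 \left(T + \left(39 - 41\right)\right) = - 36 \left(\frac{20 \sqrt{31}}{7} + \left(39 - 41\right)\right) = - 36 \left(\frac{20 \sqrt{31}}{7} - 2\right) = - 36 \left(-2 + \frac{20 \sqrt{31}}{7}\right) = 72 - \frac{720 \sqrt{31}}{7}$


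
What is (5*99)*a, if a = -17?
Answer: -8415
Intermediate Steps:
(5*99)*a = (5*99)*(-17) = 495*(-17) = -8415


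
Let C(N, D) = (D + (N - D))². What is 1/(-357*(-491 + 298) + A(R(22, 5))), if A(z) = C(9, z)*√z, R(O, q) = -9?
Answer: 22967/1582468950 - 27*I/527489650 ≈ 1.4513e-5 - 5.1186e-8*I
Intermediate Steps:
C(N, D) = N²
A(z) = 81*√z (A(z) = 9²*√z = 81*√z)
1/(-357*(-491 + 298) + A(R(22, 5))) = 1/(-357*(-491 + 298) + 81*√(-9)) = 1/(-357*(-193) + 81*(3*I)) = 1/(68901 + 243*I) = (68901 - 243*I)/4747406850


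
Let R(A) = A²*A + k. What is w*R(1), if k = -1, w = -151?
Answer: 0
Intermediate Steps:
R(A) = -1 + A³ (R(A) = A²*A - 1 = A³ - 1 = -1 + A³)
w*R(1) = -151*(-1 + 1³) = -151*(-1 + 1) = -151*0 = 0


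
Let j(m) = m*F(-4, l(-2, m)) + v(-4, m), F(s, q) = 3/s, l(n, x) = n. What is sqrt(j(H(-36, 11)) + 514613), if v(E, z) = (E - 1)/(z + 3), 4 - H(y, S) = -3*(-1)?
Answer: 3*sqrt(57179) ≈ 717.36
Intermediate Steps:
H(y, S) = 1 (H(y, S) = 4 - (-3)*(-1) = 4 - 1*3 = 4 - 3 = 1)
v(E, z) = (-1 + E)/(3 + z)
j(m) = -5/(3 + m) - 3*m/4 (j(m) = m*(3/(-4)) + (-1 - 4)/(3 + m) = m*(3*(-1/4)) - 5/(3 + m) = m*(-3/4) - 5/(3 + m) = -3*m/4 - 5/(3 + m) = -5/(3 + m) - 3*m/4)
sqrt(j(H(-36, 11)) + 514613) = sqrt((-20 - 3*1*(3 + 1))/(4*(3 + 1)) + 514613) = sqrt((1/4)*(-20 - 3*1*4)/4 + 514613) = sqrt((1/4)*(1/4)*(-20 - 12) + 514613) = sqrt((1/4)*(1/4)*(-32) + 514613) = sqrt(-2 + 514613) = sqrt(514611) = 3*sqrt(57179)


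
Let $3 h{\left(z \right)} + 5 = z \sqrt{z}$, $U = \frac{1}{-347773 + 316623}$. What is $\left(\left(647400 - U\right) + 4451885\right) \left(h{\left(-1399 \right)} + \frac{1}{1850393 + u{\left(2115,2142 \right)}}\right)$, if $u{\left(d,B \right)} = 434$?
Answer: $- \frac{244991928307969522}{28826630525} - \frac{74073658707883 i \sqrt{1399}}{31150} \approx -8.4988 \cdot 10^{6} - 8.8944 \cdot 10^{10} i$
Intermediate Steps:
$U = - \frac{1}{31150}$ ($U = \frac{1}{-31150} = - \frac{1}{31150} \approx -3.2103 \cdot 10^{-5}$)
$h{\left(z \right)} = - \frac{5}{3} + \frac{z^{\frac{3}{2}}}{3}$ ($h{\left(z \right)} = - \frac{5}{3} + \frac{z \sqrt{z}}{3} = - \frac{5}{3} + \frac{z^{\frac{3}{2}}}{3}$)
$\left(\left(647400 - U\right) + 4451885\right) \left(h{\left(-1399 \right)} + \frac{1}{1850393 + u{\left(2115,2142 \right)}}\right) = \left(\left(647400 - - \frac{1}{31150}\right) + 4451885\right) \left(\left(- \frac{5}{3} + \frac{\left(-1399\right)^{\frac{3}{2}}}{3}\right) + \frac{1}{1850393 + 434}\right) = \left(\left(647400 + \frac{1}{31150}\right) + 4451885\right) \left(\left(- \frac{5}{3} + \frac{\left(-1399\right) i \sqrt{1399}}{3}\right) + \frac{1}{1850827}\right) = \left(\frac{20166510001}{31150} + 4451885\right) \left(\left(- \frac{5}{3} - \frac{1399 i \sqrt{1399}}{3}\right) + \frac{1}{1850827}\right) = \frac{158842727751 \left(- \frac{9254132}{5552481} - \frac{1399 i \sqrt{1399}}{3}\right)}{31150} = - \frac{244991928307969522}{28826630525} - \frac{74073658707883 i \sqrt{1399}}{31150}$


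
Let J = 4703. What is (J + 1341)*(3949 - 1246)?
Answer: 16336932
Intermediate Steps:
(J + 1341)*(3949 - 1246) = (4703 + 1341)*(3949 - 1246) = 6044*2703 = 16336932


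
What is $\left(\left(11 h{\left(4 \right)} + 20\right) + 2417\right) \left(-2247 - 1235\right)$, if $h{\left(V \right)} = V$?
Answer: $-8638842$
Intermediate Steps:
$\left(\left(11 h{\left(4 \right)} + 20\right) + 2417\right) \left(-2247 - 1235\right) = \left(\left(11 \cdot 4 + 20\right) + 2417\right) \left(-2247 - 1235\right) = \left(\left(44 + 20\right) + 2417\right) \left(-3482\right) = \left(64 + 2417\right) \left(-3482\right) = 2481 \left(-3482\right) = -8638842$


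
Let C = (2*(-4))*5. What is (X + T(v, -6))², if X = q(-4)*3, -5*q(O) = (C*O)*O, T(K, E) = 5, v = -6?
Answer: 151321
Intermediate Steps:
C = -40 (C = -8*5 = -40)
q(O) = 8*O² (q(O) = -(-40*O)*O/5 = -(-8)*O² = 8*O²)
X = 384 (X = (8*(-4)²)*3 = (8*16)*3 = 128*3 = 384)
(X + T(v, -6))² = (384 + 5)² = 389² = 151321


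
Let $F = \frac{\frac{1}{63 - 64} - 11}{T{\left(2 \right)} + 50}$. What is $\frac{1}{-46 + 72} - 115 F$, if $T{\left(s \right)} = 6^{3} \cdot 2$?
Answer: $\frac{18181}{6266} \approx 2.9015$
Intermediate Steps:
$T{\left(s \right)} = 432$ ($T{\left(s \right)} = 216 \cdot 2 = 432$)
$F = - \frac{6}{241}$ ($F = \frac{\frac{1}{63 - 64} - 11}{432 + 50} = \frac{\frac{1}{-1} - 11}{482} = \left(-1 - 11\right) \frac{1}{482} = \left(-12\right) \frac{1}{482} = - \frac{6}{241} \approx -0.024896$)
$\frac{1}{-46 + 72} - 115 F = \frac{1}{-46 + 72} - - \frac{690}{241} = \frac{1}{26} + \frac{690}{241} = \frac{18181}{6266}$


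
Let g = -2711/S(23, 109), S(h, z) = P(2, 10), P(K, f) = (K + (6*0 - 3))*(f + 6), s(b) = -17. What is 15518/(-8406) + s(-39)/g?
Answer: -22177865/11394333 ≈ -1.9464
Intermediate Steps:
P(K, f) = (-3 + K)*(6 + f) (P(K, f) = (K + (0 - 3))*(6 + f) = (K - 3)*(6 + f) = (-3 + K)*(6 + f))
S(h, z) = -16 (S(h, z) = -18 - 3*10 + 6*2 + 2*10 = -18 - 30 + 12 + 20 = -16)
g = 2711/16 (g = -2711/(-16) = -2711*(-1/16) = 2711/16 ≈ 169.44)
15518/(-8406) + s(-39)/g = 15518/(-8406) - 17/2711/16 = 15518*(-1/8406) - 17*16/2711 = -7759/4203 - 272/2711 = -22177865/11394333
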